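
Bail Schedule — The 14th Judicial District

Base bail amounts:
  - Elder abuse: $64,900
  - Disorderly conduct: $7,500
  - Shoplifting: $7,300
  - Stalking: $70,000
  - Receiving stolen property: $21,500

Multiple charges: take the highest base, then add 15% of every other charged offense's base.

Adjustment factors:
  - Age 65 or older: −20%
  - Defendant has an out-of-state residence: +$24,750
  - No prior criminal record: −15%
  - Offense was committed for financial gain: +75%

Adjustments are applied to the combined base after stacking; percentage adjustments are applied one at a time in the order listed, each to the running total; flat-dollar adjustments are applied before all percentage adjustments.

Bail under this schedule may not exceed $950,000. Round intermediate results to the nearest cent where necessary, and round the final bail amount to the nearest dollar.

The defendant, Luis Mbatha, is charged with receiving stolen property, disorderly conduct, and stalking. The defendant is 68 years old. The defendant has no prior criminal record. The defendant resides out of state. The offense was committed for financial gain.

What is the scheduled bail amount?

$117,929

Base amounts from the schedule: receiving stolen property $21,500; disorderly conduct $7,500; stalking $70,000.
Stacking rule: highest base plus 15% of each additional charge. Highest is stalking at $70,000. Additional: $21,500 × 15% = $3,225; $7,500 × 15% = $1,125. Combined base = $70,000 + $4,350 = $74,350.
Defendant has an out-of-state residence (+$24,750 flat): $74,350 + $24,750 = $99,100.
Age 65 or older (−20%): $99,100 × 0.8 = $79,280.
No prior criminal record (−15%): $79,280 × 0.85 = $67,388.
Offense was committed for financial gain (+75%): $67,388 × 1.75 = $117,929.
$117,929 is within the $950,000 maximum.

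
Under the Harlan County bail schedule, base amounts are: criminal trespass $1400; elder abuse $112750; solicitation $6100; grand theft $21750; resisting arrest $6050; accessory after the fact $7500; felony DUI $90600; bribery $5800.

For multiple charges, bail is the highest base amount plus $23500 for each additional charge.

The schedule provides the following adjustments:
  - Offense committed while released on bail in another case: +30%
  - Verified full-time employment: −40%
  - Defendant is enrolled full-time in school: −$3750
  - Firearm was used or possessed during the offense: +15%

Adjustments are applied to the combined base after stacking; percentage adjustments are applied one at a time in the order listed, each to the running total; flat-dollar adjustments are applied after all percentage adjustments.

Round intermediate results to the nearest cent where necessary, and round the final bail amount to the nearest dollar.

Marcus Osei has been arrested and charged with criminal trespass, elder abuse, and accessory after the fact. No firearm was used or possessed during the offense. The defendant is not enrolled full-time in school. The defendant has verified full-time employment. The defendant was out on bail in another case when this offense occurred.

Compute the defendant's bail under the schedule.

Base amounts from the schedule: criminal trespass $1400; elder abuse $112750; accessory after the fact $7500.
Stacking rule: highest base plus $23500 per additional charge. Highest is elder abuse at $112750; 2 additional charges → +$47000. Combined base = $159750.
Offense committed while released on bail in another case (+30%): $159750 × 1.3 = $207675.
Verified full-time employment (−40%): $207675 × 0.6 = $124605.

$124605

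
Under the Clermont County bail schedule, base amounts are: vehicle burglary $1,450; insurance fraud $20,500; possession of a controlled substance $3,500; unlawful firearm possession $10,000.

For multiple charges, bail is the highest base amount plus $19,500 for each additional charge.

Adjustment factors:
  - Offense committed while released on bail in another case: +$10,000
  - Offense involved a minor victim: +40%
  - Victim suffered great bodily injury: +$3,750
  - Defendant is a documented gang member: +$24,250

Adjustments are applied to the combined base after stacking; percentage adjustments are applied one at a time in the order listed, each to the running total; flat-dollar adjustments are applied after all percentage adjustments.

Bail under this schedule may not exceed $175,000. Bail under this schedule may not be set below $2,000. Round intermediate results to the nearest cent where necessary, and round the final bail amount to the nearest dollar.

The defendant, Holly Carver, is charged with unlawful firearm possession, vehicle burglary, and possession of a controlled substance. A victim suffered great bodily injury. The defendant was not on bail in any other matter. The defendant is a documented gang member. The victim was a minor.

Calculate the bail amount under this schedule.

$96,600

Base amounts from the schedule: unlawful firearm possession $10,000; vehicle burglary $1,450; possession of a controlled substance $3,500.
Stacking rule: highest base plus $19,500 per additional charge. Highest is unlawful firearm possession at $10,000; 2 additional charges → +$39,000. Combined base = $49,000.
Offense involved a minor victim (+40%): $49,000 × 1.4 = $68,600.
Victim suffered great bodily injury (+$3,750 flat): $68,600 + $3,750 = $72,350.
Defendant is a documented gang member (+$24,250 flat): $72,350 + $24,250 = $96,600.
$96,600 is within the $175,000 maximum.
$96,600 is at or above the $2,000 minimum.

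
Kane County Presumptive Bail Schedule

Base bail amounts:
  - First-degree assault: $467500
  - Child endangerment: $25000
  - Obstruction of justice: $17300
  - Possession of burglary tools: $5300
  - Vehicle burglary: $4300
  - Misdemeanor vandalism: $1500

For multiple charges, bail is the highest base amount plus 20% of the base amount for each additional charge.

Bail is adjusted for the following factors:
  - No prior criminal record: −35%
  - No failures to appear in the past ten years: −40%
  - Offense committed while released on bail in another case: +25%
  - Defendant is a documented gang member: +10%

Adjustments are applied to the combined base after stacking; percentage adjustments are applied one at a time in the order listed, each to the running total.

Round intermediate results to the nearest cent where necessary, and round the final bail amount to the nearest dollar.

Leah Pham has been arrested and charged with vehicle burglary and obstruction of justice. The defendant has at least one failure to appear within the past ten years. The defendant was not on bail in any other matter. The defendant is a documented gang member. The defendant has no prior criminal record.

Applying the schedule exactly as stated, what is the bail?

$12984

Base amounts from the schedule: vehicle burglary $4300; obstruction of justice $17300.
Stacking rule: highest base plus 20% of each additional charge. Highest is obstruction of justice at $17300. Additional: $4300 × 20% = $860. Combined base = $17300 + $860 = $18160.
No prior criminal record (−35%): $18160 × 0.65 = $11804.
Defendant is a documented gang member (+10%): $11804 × 1.1 = $12984.40.
Rounded to the nearest dollar: $12984.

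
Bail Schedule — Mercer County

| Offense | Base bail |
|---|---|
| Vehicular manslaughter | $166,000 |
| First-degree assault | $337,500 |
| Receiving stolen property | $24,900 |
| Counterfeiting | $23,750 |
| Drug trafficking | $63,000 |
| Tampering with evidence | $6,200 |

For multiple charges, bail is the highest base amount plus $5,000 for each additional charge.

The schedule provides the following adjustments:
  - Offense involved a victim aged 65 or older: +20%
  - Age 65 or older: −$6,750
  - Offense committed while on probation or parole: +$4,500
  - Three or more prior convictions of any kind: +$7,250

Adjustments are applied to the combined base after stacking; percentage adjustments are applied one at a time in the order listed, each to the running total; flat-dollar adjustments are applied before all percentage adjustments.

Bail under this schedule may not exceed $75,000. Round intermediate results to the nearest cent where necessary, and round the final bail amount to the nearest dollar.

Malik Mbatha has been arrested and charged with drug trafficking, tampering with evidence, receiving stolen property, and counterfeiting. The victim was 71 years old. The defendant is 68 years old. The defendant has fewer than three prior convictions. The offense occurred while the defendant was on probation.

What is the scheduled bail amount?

$75,000

Base amounts from the schedule: drug trafficking $63,000; tampering with evidence $6,200; receiving stolen property $24,900; counterfeiting $23,750.
Stacking rule: highest base plus $5,000 per additional charge. Highest is drug trafficking at $63,000; 3 additional charges → +$15,000. Combined base = $78,000.
Age 65 or older (−$6,750 flat): $78,000 − $6,750 = $71,250.
Offense committed while on probation or parole (+$4,500 flat): $71,250 + $4,500 = $75,750.
Offense involved a victim aged 65 or older (+20%): $75,750 × 1.2 = $90,900.
Result $90,900 exceeds the maximum of $75,000; bail is capped at $75,000.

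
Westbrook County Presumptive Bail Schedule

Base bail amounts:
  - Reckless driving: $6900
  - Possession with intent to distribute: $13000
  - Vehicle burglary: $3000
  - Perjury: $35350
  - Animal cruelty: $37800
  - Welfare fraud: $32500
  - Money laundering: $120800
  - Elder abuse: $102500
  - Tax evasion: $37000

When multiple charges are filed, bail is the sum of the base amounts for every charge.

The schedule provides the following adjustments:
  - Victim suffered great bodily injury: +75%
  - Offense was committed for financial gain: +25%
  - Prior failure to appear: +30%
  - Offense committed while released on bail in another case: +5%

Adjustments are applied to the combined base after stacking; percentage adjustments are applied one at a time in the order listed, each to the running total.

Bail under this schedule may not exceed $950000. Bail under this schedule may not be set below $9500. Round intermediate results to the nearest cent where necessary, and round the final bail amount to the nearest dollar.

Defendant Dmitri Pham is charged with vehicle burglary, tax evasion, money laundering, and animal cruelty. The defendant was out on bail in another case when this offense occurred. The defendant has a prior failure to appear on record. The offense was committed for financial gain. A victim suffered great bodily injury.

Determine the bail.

Base amounts from the schedule: vehicle burglary $3000; tax evasion $37000; money laundering $120800; animal cruelty $37800.
Stacking rule: sum of all bases. $3000 + $37000 + $120800 + $37800 = $198600.
Victim suffered great bodily injury (+75%): $198600 × 1.75 = $347550.
Offense was committed for financial gain (+25%): $347550 × 1.25 = $434437.50.
Prior failure to appear (+30%): $434437.50 × 1.3 = $564768.75.
Offense committed while released on bail in another case (+5%): $564768.75 × 1.05 = $593007.19.
$593007.19 is within the $950000 maximum.
$593007.19 is at or above the $9500 minimum.
Rounded to the nearest dollar: $593007.

$593007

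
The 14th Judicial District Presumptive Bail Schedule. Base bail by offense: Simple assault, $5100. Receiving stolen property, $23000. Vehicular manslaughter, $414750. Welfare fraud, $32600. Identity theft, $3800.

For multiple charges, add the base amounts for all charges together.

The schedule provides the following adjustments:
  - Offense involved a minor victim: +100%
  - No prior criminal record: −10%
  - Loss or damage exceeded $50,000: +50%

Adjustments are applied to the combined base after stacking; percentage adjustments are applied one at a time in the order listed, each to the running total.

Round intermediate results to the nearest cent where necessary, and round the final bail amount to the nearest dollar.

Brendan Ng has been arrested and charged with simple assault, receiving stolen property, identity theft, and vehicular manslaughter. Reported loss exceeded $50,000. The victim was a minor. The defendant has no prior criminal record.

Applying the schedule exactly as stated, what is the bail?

$1205955

Base amounts from the schedule: simple assault $5100; receiving stolen property $23000; identity theft $3800; vehicular manslaughter $414750.
Stacking rule: sum of all bases. $5100 + $23000 + $3800 + $414750 = $446650.
Offense involved a minor victim (+100%): $446650 × 2 = $893300.
No prior criminal record (−10%): $893300 × 0.9 = $803970.
Loss or damage exceeded $50,000 (+50%): $803970 × 1.5 = $1205955.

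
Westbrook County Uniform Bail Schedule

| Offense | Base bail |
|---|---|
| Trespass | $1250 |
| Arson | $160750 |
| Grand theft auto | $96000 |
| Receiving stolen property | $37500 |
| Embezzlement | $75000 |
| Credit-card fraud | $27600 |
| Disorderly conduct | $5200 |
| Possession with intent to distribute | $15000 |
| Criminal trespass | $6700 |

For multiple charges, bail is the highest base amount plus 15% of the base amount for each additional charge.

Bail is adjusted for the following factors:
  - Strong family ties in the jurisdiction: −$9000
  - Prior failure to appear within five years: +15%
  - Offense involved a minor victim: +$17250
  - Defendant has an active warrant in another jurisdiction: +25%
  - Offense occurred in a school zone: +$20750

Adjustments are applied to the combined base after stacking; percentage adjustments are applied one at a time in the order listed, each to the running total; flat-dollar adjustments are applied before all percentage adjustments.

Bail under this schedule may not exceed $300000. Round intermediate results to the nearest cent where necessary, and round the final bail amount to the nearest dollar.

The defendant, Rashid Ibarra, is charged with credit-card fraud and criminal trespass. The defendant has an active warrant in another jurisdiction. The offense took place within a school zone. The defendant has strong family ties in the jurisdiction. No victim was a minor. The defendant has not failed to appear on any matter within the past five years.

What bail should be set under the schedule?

$50444

Base amounts from the schedule: credit-card fraud $27600; criminal trespass $6700.
Stacking rule: highest base plus 15% of each additional charge. Highest is credit-card fraud at $27600. Additional: $6700 × 15% = $1005. Combined base = $27600 + $1005 = $28605.
Strong family ties in the jurisdiction (−$9000 flat): $28605 − $9000 = $19605.
Offense occurred in a school zone (+$20750 flat): $19605 + $20750 = $40355.
Defendant has an active warrant in another jurisdiction (+25%): $40355 × 1.25 = $50443.75.
$50443.75 is within the $300000 maximum.
Rounded to the nearest dollar: $50444.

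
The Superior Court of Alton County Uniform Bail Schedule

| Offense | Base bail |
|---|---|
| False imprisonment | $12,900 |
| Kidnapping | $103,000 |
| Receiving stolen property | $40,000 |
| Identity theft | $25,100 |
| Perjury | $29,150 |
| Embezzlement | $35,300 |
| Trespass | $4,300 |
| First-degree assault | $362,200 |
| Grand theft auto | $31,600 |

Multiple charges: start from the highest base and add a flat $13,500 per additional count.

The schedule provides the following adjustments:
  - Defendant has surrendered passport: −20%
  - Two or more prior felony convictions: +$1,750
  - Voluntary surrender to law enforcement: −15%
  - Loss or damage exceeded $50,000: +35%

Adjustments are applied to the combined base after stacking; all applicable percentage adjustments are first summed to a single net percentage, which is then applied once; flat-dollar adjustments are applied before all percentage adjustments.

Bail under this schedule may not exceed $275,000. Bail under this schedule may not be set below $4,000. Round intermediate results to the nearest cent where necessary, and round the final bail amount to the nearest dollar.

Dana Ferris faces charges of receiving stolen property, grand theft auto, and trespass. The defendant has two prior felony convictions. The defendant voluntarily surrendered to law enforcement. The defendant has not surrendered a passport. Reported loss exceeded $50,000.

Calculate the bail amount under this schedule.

Base amounts from the schedule: receiving stolen property $40,000; grand theft auto $31,600; trespass $4,300.
Stacking rule: highest base plus $13,500 per additional charge. Highest is receiving stolen property at $40,000; 2 additional charges → +$27,000. Combined base = $67,000.
Two or more prior felony convictions (+$1,750 flat): $67,000 + $1,750 = $68,750.
Net percentage adjustment: −15% +35% = +20%. $68,750 × 1.2 = $82,500.
$82,500 is within the $275,000 maximum.
$82,500 is at or above the $4,000 minimum.

$82,500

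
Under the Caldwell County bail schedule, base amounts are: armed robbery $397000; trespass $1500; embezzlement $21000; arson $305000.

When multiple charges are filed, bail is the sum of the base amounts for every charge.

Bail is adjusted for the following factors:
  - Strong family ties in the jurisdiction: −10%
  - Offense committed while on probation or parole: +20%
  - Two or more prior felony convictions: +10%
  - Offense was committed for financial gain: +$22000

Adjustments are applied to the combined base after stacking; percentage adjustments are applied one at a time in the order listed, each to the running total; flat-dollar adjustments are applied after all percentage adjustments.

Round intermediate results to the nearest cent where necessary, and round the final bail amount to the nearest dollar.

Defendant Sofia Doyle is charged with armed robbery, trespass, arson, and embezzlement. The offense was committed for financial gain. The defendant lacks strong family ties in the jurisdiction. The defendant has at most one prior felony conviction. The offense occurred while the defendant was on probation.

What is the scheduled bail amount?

Base amounts from the schedule: armed robbery $397000; trespass $1500; arson $305000; embezzlement $21000.
Stacking rule: sum of all bases. $397000 + $1500 + $305000 + $21000 = $724500.
Offense committed while on probation or parole (+20%): $724500 × 1.2 = $869400.
Offense was committed for financial gain (+$22000 flat): $869400 + $22000 = $891400.

$891400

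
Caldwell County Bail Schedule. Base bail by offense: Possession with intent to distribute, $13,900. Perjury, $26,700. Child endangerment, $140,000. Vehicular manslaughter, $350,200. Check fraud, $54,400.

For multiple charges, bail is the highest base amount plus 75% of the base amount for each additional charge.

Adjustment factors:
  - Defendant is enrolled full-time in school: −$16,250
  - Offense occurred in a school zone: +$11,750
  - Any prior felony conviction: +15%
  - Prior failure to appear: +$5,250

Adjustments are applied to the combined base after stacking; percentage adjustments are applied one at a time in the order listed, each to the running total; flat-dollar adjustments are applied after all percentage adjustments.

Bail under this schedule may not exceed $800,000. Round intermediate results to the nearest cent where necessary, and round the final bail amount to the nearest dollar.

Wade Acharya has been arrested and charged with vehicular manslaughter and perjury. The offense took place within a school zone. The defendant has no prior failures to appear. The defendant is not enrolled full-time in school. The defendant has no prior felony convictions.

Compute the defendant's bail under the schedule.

Base amounts from the schedule: vehicular manslaughter $350,200; perjury $26,700.
Stacking rule: highest base plus 75% of each additional charge. Highest is vehicular manslaughter at $350,200. Additional: $26,700 × 75% = $20,025. Combined base = $350,200 + $20,025 = $370,225.
Offense occurred in a school zone (+$11,750 flat): $370,225 + $11,750 = $381,975.
$381,975 is within the $800,000 maximum.

$381,975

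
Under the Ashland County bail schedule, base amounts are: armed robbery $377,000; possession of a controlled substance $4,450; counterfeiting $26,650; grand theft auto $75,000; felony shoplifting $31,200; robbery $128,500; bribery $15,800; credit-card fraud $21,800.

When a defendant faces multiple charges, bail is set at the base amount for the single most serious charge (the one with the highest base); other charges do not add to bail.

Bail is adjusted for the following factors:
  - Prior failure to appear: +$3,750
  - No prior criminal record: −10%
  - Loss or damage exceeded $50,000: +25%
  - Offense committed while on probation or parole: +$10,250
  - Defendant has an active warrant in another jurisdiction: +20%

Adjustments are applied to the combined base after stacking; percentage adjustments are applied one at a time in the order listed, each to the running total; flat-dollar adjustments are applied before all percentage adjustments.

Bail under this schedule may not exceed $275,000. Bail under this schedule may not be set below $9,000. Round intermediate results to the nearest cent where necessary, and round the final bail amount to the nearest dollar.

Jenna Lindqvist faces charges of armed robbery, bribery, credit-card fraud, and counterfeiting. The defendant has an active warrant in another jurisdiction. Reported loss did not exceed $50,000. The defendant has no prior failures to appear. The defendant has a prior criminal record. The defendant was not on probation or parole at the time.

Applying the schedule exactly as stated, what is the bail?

Base amounts from the schedule: armed robbery $377,000; bribery $15,800; credit-card fraud $21,800; counterfeiting $26,650.
Stacking rule: use the highest base only. Highest is armed robbery at $377,000. Combined base = $377,000.
Defendant has an active warrant in another jurisdiction (+20%): $377,000 × 1.2 = $452,400.
Result $452,400 exceeds the maximum of $275,000; bail is capped at $275,000.
$275,000 is at or above the $9,000 minimum.

$275,000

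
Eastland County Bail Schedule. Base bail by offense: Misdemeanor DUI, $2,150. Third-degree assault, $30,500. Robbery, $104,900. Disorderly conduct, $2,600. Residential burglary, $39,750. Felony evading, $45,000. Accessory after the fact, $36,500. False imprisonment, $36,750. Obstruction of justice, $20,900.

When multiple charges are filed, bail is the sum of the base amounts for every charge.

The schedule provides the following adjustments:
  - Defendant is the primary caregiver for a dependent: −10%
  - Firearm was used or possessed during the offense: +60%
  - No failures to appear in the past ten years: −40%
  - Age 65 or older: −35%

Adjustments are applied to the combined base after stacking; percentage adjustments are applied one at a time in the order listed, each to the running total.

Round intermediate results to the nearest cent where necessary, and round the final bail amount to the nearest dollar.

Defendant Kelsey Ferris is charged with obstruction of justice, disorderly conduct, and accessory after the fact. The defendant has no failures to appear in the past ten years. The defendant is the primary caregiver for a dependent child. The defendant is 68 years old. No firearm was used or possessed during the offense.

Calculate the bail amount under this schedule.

Base amounts from the schedule: obstruction of justice $20,900; disorderly conduct $2,600; accessory after the fact $36,500.
Stacking rule: sum of all bases. $20,900 + $2,600 + $36,500 = $60,000.
Defendant is the primary caregiver for a dependent (−10%): $60,000 × 0.9 = $54,000.
No failures to appear in the past ten years (−40%): $54,000 × 0.6 = $32,400.
Age 65 or older (−35%): $32,400 × 0.65 = $21,060.

$21,060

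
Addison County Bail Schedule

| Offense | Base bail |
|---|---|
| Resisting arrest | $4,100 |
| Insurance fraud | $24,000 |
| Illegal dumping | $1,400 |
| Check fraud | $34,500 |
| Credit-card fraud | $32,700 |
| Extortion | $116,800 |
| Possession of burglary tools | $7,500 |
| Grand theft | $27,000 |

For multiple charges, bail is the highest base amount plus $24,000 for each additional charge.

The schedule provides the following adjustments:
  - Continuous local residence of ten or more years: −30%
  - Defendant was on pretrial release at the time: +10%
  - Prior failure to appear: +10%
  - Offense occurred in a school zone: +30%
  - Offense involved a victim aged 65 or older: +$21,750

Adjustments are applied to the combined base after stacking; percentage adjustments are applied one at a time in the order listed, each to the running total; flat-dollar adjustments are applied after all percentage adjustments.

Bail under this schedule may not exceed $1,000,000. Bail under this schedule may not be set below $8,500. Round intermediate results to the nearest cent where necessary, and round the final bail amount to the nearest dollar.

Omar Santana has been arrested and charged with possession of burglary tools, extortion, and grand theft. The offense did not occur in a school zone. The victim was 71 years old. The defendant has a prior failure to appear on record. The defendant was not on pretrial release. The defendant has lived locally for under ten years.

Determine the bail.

Base amounts from the schedule: possession of burglary tools $7,500; extortion $116,800; grand theft $27,000.
Stacking rule: highest base plus $24,000 per additional charge. Highest is extortion at $116,800; 2 additional charges → +$48,000. Combined base = $164,800.
Prior failure to appear (+10%): $164,800 × 1.1 = $181,280.
Offense involved a victim aged 65 or older (+$21,750 flat): $181,280 + $21,750 = $203,030.
$203,030 is within the $1,000,000 maximum.
$203,030 is at or above the $8,500 minimum.

$203,030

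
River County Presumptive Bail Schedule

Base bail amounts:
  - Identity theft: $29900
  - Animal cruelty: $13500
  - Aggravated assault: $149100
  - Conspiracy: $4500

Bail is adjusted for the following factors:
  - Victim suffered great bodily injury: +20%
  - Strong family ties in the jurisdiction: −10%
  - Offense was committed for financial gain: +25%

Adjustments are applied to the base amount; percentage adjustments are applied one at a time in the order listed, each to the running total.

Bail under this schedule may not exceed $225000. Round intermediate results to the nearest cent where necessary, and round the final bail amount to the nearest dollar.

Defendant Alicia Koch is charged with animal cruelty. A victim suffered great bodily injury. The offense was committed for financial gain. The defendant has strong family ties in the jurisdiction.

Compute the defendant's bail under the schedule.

Base amounts from the schedule: animal cruelty $13500.
Single charge. Combined base = $13500.
Victim suffered great bodily injury (+20%): $13500 × 1.2 = $16200.
Strong family ties in the jurisdiction (−10%): $16200 × 0.9 = $14580.
Offense was committed for financial gain (+25%): $14580 × 1.25 = $18225.
$18225 is within the $225000 maximum.

$18225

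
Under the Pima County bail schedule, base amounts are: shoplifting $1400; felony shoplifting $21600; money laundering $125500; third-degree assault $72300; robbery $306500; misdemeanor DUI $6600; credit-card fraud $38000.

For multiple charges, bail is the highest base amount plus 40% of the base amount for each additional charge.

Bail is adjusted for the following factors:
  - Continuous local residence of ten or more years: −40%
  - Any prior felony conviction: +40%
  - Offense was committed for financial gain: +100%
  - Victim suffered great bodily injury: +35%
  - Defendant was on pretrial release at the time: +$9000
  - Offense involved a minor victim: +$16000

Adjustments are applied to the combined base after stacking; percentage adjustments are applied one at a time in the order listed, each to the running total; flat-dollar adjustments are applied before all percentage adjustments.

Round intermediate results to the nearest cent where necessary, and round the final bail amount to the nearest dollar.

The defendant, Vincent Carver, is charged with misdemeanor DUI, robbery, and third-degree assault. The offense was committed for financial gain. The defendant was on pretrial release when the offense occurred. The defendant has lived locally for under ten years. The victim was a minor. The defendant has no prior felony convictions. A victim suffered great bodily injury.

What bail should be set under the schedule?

$980262

Base amounts from the schedule: misdemeanor DUI $6600; robbery $306500; third-degree assault $72300.
Stacking rule: highest base plus 40% of each additional charge. Highest is robbery at $306500. Additional: $6600 × 40% = $2640; $72300 × 40% = $28920. Combined base = $306500 + $31560 = $338060.
Defendant was on pretrial release at the time (+$9000 flat): $338060 + $9000 = $347060.
Offense involved a minor victim (+$16000 flat): $347060 + $16000 = $363060.
Offense was committed for financial gain (+100%): $363060 × 2 = $726120.
Victim suffered great bodily injury (+35%): $726120 × 1.35 = $980262.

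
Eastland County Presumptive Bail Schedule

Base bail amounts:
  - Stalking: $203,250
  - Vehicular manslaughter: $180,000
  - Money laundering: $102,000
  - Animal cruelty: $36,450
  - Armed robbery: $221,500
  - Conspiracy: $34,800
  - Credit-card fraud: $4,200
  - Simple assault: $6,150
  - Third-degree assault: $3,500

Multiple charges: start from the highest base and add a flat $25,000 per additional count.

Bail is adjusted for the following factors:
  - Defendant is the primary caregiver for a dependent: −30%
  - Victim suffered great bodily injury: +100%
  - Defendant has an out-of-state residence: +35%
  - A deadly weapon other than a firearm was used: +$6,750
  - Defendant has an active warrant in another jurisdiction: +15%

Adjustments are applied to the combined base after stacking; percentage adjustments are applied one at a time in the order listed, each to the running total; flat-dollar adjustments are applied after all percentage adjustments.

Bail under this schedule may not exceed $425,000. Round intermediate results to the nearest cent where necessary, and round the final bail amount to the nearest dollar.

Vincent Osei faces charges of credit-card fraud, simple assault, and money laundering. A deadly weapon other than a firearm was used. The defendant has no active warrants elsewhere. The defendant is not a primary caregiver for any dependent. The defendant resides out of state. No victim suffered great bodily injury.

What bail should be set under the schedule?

$211,950

Base amounts from the schedule: credit-card fraud $4,200; simple assault $6,150; money laundering $102,000.
Stacking rule: highest base plus $25,000 per additional charge. Highest is money laundering at $102,000; 2 additional charges → +$50,000. Combined base = $152,000.
Defendant has an out-of-state residence (+35%): $152,000 × 1.35 = $205,200.
A deadly weapon other than a firearm was used (+$6,750 flat): $205,200 + $6,750 = $211,950.
$211,950 is within the $425,000 maximum.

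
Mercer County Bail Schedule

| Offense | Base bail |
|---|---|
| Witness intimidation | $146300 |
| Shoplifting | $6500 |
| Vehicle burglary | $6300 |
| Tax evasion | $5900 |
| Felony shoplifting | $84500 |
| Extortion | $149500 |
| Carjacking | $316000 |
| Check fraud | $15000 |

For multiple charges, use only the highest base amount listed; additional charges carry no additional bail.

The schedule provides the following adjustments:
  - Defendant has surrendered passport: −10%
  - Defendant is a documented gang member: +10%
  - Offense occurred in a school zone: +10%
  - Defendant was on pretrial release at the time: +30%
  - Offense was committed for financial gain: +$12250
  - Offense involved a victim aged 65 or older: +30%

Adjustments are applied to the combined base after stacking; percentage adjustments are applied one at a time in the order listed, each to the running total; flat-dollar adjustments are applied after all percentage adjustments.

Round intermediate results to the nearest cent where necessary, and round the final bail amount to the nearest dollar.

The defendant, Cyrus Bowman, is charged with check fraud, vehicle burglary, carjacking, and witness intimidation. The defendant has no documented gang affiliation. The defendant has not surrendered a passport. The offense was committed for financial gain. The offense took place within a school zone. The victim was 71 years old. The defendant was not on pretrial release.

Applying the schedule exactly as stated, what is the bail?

Base amounts from the schedule: check fraud $15000; vehicle burglary $6300; carjacking $316000; witness intimidation $146300.
Stacking rule: use the highest base only. Highest is carjacking at $316000. Combined base = $316000.
Offense occurred in a school zone (+10%): $316000 × 1.1 = $347600.
Offense involved a victim aged 65 or older (+30%): $347600 × 1.3 = $451880.
Offense was committed for financial gain (+$12250 flat): $451880 + $12250 = $464130.

$464130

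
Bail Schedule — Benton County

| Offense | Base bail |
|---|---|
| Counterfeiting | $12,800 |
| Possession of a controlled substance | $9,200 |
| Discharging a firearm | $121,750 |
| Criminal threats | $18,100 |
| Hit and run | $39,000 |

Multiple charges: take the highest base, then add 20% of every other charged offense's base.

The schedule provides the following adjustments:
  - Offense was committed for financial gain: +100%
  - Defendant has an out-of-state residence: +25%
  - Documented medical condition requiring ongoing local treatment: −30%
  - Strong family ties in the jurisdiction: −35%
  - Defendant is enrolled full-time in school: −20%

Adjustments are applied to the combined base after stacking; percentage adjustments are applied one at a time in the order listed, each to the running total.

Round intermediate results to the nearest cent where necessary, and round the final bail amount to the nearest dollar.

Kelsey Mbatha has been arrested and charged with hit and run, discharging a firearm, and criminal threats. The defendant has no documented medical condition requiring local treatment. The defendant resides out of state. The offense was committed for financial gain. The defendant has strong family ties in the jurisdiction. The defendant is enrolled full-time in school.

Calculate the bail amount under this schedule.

$173,121

Base amounts from the schedule: hit and run $39,000; discharging a firearm $121,750; criminal threats $18,100.
Stacking rule: highest base plus 20% of each additional charge. Highest is discharging a firearm at $121,750. Additional: $39,000 × 20% = $7,800; $18,100 × 20% = $3,620. Combined base = $121,750 + $11,420 = $133,170.
Offense was committed for financial gain (+100%): $133,170 × 2 = $266,340.
Defendant has an out-of-state residence (+25%): $266,340 × 1.25 = $332,925.
Strong family ties in the jurisdiction (−35%): $332,925 × 0.65 = $216,401.25.
Defendant is enrolled full-time in school (−20%): $216,401.25 × 0.8 = $173,121.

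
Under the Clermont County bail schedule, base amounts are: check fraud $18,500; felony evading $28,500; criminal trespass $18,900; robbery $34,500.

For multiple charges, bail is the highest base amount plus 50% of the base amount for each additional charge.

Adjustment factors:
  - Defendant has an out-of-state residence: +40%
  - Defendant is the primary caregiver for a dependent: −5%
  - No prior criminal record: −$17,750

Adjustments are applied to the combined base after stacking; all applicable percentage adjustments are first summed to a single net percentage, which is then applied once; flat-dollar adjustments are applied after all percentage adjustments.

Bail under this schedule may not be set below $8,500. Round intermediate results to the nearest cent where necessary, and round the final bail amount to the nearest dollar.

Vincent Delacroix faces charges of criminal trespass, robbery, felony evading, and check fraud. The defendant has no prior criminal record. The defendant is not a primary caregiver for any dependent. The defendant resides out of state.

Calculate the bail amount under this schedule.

$76,680

Base amounts from the schedule: criminal trespass $18,900; robbery $34,500; felony evading $28,500; check fraud $18,500.
Stacking rule: highest base plus 50% of each additional charge. Highest is robbery at $34,500. Additional: $18,900 × 50% = $9,450; $28,500 × 50% = $14,250; $18,500 × 50% = $9,250. Combined base = $34,500 + $32,950 = $67,450.
Defendant has an out-of-state residence (+40%): $67,450 × 1.4 = $94,430.
No prior criminal record (−$17,750 flat): $94,430 − $17,750 = $76,680.
$76,680 is at or above the $8,500 minimum.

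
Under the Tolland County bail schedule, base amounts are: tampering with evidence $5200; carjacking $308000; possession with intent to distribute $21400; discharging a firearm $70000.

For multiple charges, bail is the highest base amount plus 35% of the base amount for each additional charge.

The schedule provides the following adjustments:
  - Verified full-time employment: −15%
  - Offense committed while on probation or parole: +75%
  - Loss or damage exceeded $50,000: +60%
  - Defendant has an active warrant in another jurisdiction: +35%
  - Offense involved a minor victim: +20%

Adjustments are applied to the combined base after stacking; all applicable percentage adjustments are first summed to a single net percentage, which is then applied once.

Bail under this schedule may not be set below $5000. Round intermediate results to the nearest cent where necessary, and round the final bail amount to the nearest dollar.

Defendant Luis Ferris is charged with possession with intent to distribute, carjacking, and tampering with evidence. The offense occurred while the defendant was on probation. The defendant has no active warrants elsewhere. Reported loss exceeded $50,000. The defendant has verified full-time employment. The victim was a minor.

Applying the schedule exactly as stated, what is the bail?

Base amounts from the schedule: possession with intent to distribute $21400; carjacking $308000; tampering with evidence $5200.
Stacking rule: highest base plus 35% of each additional charge. Highest is carjacking at $308000. Additional: $21400 × 35% = $7490; $5200 × 35% = $1820. Combined base = $308000 + $9310 = $317310.
Net percentage adjustment: −15% +75% +60% +20% = +140%. $317310 × 2.4 = $761544.
$761544 is at or above the $5000 minimum.

$761544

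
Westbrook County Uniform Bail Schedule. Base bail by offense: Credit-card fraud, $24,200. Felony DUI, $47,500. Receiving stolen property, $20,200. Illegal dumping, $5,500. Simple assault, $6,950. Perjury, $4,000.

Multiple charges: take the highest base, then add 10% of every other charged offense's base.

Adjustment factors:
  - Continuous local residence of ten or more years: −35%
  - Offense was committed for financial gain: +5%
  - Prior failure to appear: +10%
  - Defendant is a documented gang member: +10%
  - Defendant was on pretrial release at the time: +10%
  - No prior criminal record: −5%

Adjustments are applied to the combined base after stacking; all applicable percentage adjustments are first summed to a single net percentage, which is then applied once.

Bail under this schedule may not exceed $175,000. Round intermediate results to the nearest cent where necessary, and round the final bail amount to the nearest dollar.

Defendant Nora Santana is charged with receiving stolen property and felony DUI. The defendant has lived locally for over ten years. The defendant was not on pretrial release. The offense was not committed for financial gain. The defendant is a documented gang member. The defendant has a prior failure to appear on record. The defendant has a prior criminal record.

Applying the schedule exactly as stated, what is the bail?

Base amounts from the schedule: receiving stolen property $20,200; felony DUI $47,500.
Stacking rule: highest base plus 10% of each additional charge. Highest is felony DUI at $47,500. Additional: $20,200 × 10% = $2,020. Combined base = $47,500 + $2,020 = $49,520.
Net percentage adjustment: −35% +10% +10% = −15%. $49,520 × 0.85 = $42,092.
$42,092 is within the $175,000 maximum.

$42,092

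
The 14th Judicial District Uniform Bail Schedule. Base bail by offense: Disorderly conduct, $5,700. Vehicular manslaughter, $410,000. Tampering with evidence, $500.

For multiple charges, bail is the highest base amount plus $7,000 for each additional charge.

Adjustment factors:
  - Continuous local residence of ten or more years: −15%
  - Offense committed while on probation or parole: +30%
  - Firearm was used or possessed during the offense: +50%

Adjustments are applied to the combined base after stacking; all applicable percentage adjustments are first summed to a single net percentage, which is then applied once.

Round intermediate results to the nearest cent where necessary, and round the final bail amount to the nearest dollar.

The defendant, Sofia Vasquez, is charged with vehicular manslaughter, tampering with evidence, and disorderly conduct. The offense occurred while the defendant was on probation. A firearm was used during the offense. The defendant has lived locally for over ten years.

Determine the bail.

Base amounts from the schedule: vehicular manslaughter $410,000; tampering with evidence $500; disorderly conduct $5,700.
Stacking rule: highest base plus $7,000 per additional charge. Highest is vehicular manslaughter at $410,000; 2 additional charges → +$14,000. Combined base = $424,000.
Net percentage adjustment: −15% +30% +50% = +65%. $424,000 × 1.65 = $699,600.

$699,600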